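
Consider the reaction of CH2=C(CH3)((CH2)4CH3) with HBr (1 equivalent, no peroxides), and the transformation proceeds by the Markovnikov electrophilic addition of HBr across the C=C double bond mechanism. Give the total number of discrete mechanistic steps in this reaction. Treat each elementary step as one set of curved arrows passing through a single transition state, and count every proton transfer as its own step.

Step 1: The π electrons of the C=C bond attack a proton of HBr; Markovnikov addition places the new C–H on the less-substituted alkene carbon, so the positive charge ends up on the more-substituted carbon — a tertiary carbocation. The H–Br bond breaks heterolytically, releasing Br⁻.
(No 1,2-shift: no single shift to an adjacent carbon would give a more stable cation.)
Step 2: Nucleophilic attack by Br⁻ on the carbocation completes the addition, giving R–Br.
Total: 2 elementary steps.

2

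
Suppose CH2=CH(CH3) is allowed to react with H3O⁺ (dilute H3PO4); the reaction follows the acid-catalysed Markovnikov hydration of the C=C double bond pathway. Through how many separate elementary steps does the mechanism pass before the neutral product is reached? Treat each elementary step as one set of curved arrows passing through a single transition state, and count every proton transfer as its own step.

Step 1: The π electrons of the C=C bond attack a proton of H3O⁺; Markovnikov addition places the new C–H on the less-substituted alkene carbon, so the positive charge ends up on the more-substituted carbon — a secondary carbocation. H2O is released.
(No 1,2-shift: no single shift to an adjacent carbon would give a more stable cation.)
Step 2: A lone pair on the oxygen of H2O attacks the carbocation, forming a C–O bond and an oxonium ion (a protonated alcohol).
Step 3: Deprotonation of the oxonium ion by a water molecule delivers the neutral alcohol and regenerates the acid catalyst.
Total: 3 elementary steps.

3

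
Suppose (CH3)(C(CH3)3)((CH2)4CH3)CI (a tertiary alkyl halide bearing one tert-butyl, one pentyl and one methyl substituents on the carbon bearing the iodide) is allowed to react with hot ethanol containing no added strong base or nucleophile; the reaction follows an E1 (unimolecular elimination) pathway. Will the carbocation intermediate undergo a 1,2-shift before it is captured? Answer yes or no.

The first-formed carbocation is tertiary.
No single 1,2-shift to an adjacent carbon would produce a more-substituted cation than the one already present, so no rearrangement occurs.

no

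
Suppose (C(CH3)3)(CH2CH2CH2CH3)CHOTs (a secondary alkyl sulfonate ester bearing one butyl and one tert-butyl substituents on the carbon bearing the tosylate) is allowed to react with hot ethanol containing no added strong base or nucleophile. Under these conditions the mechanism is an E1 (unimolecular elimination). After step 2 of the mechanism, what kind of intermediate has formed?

Step 1: Rate-determining heterolysis of the C–O bond gives TsO⁻ and a secondary carbocation.
Step 2: A 1,2-methyl shift from the adjacent tert-butyl carbon moves the positive charge from the secondary centre to an adjacent carbon, generating a more stable tertiary carbocation.
After step 2 the species present is a tertiary carbocation.

tertiary carbocation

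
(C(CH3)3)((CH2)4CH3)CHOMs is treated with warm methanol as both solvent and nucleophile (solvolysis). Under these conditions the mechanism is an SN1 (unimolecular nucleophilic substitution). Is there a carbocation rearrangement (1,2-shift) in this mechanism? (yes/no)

yes

The first-formed carbocation is secondary.
The adjacent tert-butyl carbon has no hydrogen but bears methyl groups; migration of one methyl with its bonding pair (a 1,2-methyl shift) places the charge on a tertiary centre.
Tertiary is more stable than secondary, so the shift occurs.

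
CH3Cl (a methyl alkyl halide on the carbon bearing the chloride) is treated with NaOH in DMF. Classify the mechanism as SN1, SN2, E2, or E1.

Conditions: a methyl substrate with a strong nucleophile in the polar aprotic solvent DMF.
These conditions are the textbook signature of the SN2 pathway.
An unhindered substrate with a strong nucleophile in a polar aprotic solvent favours one-step backside displacement.

SN2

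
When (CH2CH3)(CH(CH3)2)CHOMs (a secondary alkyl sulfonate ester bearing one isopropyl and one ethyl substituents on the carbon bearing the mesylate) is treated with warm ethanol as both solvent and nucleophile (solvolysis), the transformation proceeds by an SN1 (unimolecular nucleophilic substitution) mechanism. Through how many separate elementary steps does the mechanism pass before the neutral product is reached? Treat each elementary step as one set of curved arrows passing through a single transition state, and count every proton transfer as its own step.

4

Step 1: Rate-determining heterolysis of the C–O bond gives MsO⁻ and a secondary carbocation.
Step 2: A 1,2-hydride shift from the adjacent isopropyl carbon moves the positive charge from the secondary centre to an adjacent carbon, generating a more stable tertiary carbocation.
Step 3: A lone pair on the oxygen of CH3CH2OH attacks the carbocation, forming a new C–O σ-bond and an oxonium ion.
Step 4: Proton transfer from the O–H of the oxonium ion to a solvent molecule delivers the neutral ether.
Total: 4 elementary steps.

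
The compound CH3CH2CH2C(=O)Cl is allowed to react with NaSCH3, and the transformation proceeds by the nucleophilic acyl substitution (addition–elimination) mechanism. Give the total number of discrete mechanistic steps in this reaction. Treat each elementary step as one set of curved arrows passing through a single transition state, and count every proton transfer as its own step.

Step 1: CH3S⁻ adds to the carbonyl carbon; the C=O π electrons shift onto oxygen and a tetrahedral alkoxide intermediate forms.
Step 2: Elimination step: re-formation of the carbonyl π bond drives out Cl⁻, giving the new acyl compound.
Total: 2 elementary steps.

2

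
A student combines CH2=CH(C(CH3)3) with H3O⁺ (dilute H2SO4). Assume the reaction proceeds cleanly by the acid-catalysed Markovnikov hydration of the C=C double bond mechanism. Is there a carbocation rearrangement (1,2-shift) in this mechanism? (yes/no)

The first-formed carbocation is secondary.
The adjacent tert-butyl carbon has no hydrogen but bears methyl groups; migration of one methyl with its bonding pair (a 1,2-methyl shift) places the charge on a tertiary centre.
Tertiary is more stable than secondary, so the shift occurs.

yes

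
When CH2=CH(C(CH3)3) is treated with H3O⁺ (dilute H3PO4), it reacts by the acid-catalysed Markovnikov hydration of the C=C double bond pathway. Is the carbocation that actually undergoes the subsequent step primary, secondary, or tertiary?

Step 1: The π electrons of the C=C bond attack a proton of H3O⁺; Markovnikov addition places the new C–H on the less-substituted alkene carbon, so the positive charge ends up on the more-substituted carbon — a secondary carbocation. H2O is released.
Step 2: A 1,2-methyl shift from the adjacent tert-butyl carbon moves the positive charge from the secondary centre to an adjacent carbon, generating a more stable tertiary carbocation.
The cation rearranges from secondary to tertiary via a 1,2-methyl shift from the adjacent tert-butyl carbon; the tertiary cation is what reacts next.

tertiary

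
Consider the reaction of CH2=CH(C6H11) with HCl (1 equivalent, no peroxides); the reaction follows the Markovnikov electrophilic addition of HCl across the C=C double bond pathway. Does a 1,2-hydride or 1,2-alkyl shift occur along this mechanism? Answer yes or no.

The first-formed carbocation is secondary.
The adjacent cyclohexyl carbon already bears 2 other carbon substituents and has a hydrogen to migrate; after a 1,2-hydride shift from that carbon the positive charge sits on a tertiary centre.
Tertiary is more stable than secondary, so the shift occurs.

yes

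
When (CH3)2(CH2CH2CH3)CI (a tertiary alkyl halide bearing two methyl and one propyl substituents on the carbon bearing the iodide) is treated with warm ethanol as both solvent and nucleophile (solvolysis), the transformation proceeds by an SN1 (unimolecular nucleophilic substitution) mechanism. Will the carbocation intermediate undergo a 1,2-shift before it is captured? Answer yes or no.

The first-formed carbocation is tertiary.
No single 1,2-shift to an adjacent carbon would produce a more-substituted cation than the one already present, so no rearrangement occurs.

no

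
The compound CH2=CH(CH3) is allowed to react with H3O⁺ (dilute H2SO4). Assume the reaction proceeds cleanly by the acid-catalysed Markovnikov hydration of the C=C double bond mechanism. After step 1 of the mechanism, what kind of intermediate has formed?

secondary carbocation

Step 1: Electrophilic addition begins with the π(C=C) electrons forming a bond to the proton of H3O⁺. Following Markovnikov's rule, the resulting cation is secondary. H2O is released.
After step 1 the species present is a secondary carbocation.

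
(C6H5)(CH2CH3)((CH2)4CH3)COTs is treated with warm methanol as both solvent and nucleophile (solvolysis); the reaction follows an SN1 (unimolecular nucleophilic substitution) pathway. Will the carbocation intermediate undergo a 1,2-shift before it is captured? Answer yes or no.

no

The first-formed carbocation is tertiary.
No single 1,2-shift to an adjacent carbon would produce a more-substituted cation than the one already present, so no rearrangement occurs.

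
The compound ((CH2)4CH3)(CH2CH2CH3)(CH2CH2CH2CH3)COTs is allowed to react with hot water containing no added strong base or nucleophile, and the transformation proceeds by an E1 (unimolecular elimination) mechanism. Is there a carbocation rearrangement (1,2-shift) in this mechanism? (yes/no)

no

The first-formed carbocation is tertiary.
No single 1,2-shift to an adjacent carbon would produce a more-substituted cation than the one already present, so no rearrangement occurs.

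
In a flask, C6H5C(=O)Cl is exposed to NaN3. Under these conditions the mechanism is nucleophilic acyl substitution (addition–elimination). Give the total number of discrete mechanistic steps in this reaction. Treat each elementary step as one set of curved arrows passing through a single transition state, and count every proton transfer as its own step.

2

Step 1: N3⁻ adds to the carbonyl carbon; the C=O π electrons shift onto oxygen and a tetrahedral alkoxide intermediate forms.
Step 2: Collapse of the tetrahedral intermediate: the alkoxide oxygen pushes its lone pair back to re-form C=O while Cl⁻ leaves.
Total: 2 elementary steps.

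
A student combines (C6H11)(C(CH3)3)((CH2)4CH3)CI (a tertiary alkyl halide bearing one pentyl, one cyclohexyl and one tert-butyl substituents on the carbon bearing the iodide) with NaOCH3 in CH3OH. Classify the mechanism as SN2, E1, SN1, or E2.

Conditions: a strong base with a tertiary substrate bearing a β-hydrogen.
These conditions are the textbook signature of the E2 pathway.
A strong (often hindered) base removes a β-H in concert with loss of the leaving group — bimolecular elimination.

E2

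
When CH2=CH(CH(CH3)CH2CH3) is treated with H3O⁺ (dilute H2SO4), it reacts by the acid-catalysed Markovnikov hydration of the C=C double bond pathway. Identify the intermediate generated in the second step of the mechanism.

Step 1: The π electrons of the C=C bond attack a proton of H3O⁺; Markovnikov addition places the new C–H on the less-substituted alkene carbon, so the positive charge ends up on the more-substituted carbon — a secondary carbocation. H2O is released.
Step 2: Carbocation rearrangement: a 1,2-hydride shift from the adjacent sec-butyl carbon converts the initially-formed secondary cation into the more stable tertiary cation.
After step 2 the species present is a tertiary carbocation.

tertiary carbocation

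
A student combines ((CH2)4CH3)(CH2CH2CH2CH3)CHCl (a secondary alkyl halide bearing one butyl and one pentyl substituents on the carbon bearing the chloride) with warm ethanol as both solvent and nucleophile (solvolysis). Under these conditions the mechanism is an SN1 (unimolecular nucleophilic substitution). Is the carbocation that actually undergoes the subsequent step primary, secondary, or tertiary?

Step 1: Rate-determining heterolysis of the C–Cl bond gives Cl⁻ and a secondary carbocation.
No single 1,2-shift to an adjacent carbon would give a more-substituted cation, so no rearrangement occurs.

secondary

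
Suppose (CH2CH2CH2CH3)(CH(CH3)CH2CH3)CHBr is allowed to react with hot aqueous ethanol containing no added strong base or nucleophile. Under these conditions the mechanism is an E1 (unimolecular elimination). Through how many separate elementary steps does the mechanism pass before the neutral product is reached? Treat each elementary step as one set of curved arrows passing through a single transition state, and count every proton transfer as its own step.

Step 1: Rate-determining heterolysis of the C–Br bond gives Br⁻ and a secondary carbocation.
Step 2: A 1,2-hydride shift from the adjacent sec-butyl carbon moves the positive charge from the secondary centre to an adjacent carbon, generating a more stable tertiary carbocation.
Step 3: Loss of a β-proton to a water (or ethanol) molecule of the solvent: the C–H bonding pair collapses toward the cationic carbon to form the C=C π bond, yielding the alkene.
Total: 3 elementary steps.

3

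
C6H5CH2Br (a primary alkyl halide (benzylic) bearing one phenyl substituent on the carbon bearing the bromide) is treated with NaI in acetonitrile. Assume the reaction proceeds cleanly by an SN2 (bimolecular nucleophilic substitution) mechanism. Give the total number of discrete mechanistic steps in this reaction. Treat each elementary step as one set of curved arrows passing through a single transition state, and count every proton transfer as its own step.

1

Step 1: Backside attack by I⁻ on the carbon bearing the bromide: the new C–I bond forms as the C–Br bond breaks, with Walden inversion at carbon.
Total: 1 elementary step.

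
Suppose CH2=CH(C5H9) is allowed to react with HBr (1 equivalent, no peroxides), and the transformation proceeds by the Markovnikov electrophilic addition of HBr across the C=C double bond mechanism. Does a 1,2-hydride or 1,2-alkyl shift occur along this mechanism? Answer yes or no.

The first-formed carbocation is secondary.
The adjacent cyclopentyl carbon already bears 2 other carbon substituents and has a hydrogen to migrate; after a 1,2-hydride shift from that carbon the positive charge sits on a tertiary centre.
Tertiary is more stable than secondary, so the shift occurs.

yes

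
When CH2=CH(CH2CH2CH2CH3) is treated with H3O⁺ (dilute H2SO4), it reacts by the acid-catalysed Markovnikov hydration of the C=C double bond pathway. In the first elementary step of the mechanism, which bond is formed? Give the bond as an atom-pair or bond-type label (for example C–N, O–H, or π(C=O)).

Step 1: Electrophilic addition begins with the π(C=C) electrons forming a bond to the proton of H3O⁺. Following Markovnikov's rule, the resulting cation is secondary. H2O is released.
The bond formed in this step is the C–H bond.

C–H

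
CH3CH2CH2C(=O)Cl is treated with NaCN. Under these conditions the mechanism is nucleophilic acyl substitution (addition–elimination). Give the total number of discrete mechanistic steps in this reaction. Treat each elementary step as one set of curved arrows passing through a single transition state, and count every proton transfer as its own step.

Step 1: CN⁻ adds to the carbonyl carbon; the C=O π electrons shift onto oxygen and a tetrahedral alkoxide intermediate forms.
Step 2: Collapse of the tetrahedral intermediate: the alkoxide oxygen pushes its lone pair back to re-form C=O while Cl⁻ leaves.
Total: 2 elementary steps.

2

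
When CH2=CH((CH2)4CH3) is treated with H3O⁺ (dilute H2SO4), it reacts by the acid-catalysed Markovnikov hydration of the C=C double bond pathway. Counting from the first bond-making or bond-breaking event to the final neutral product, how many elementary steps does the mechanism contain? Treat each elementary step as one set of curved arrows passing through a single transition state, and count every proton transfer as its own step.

Step 1: Electrophilic addition begins with the π(C=C) electrons forming a bond to the proton of H3O⁺. Following Markovnikov's rule, the resulting cation is secondary. H2O is released.
(No 1,2-shift: no single shift to an adjacent carbon would give a more stable cation.)
Step 2: Water acts as the nucleophile: an oxygen lone pair bonds to the cationic carbon, giving an oxonium-ion intermediate.
Step 3: H2O removes a proton from the oxonium oxygen, regenerating H3O⁺ and giving the neutral alcohol.
Total: 3 elementary steps.

3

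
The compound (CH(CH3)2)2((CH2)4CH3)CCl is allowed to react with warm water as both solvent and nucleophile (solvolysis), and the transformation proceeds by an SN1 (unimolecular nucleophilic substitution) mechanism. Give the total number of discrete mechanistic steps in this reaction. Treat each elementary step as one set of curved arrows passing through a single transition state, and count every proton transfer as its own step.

3

Step 1: The C–Cl bond breaks with both electrons going to the chloride; Cl⁻ leaves and a tertiary carbocation remains.
(No 1,2-shift: no single shift to an adjacent carbon would give a more stable cation.)
Step 2: A lone pair on the oxygen of H2O attacks the carbocation, forming a new C–O σ-bond and an oxonium ion.
Step 3: Deprotonation of the oxonium oxygen by solvent water yields the neutral alcohol.
Total: 3 elementary steps.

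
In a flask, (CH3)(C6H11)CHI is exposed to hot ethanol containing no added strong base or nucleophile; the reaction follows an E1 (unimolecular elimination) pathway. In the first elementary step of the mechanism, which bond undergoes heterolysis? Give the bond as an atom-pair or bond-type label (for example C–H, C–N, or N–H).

C–I

Step 1: Ionisation: the C–I σ-bond cleaves heterolytically; both bonding electrons depart with I⁻, leaving a secondary carbocation at the α-carbon.
The bond broken in this step is the C–I bond.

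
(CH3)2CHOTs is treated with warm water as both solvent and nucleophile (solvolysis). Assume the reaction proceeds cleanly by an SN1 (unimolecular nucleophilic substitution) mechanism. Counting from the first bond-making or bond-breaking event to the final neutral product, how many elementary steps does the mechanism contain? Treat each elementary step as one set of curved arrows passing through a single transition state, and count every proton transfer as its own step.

Step 1: The C–O bond breaks with both electrons going to the tosylate; TsO⁻ leaves and a secondary carbocation remains.
(No 1,2-shift: no single shift to an adjacent carbon would give a more stable cation.)
Step 2: A lone pair on the oxygen of H2O attacks the carbocation, forming a new C–O σ-bond and an oxonium ion.
Step 3: A second solvent molecule removes the proton on oxygen, giving the neutral alcohol product.
Total: 3 elementary steps.

3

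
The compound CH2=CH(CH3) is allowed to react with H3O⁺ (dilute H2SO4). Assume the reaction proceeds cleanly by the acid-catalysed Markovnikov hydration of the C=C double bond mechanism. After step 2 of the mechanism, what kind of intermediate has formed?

oxonium ion

Step 1: Protonation of the alkene by H3O⁺: the π bond acts as the nucleophile and picks up H⁺, giving the more stable (Markovnikov) secondary carbocation. H2O is released.
Step 2: Water acts as the nucleophile: an oxygen lone pair bonds to the cationic carbon, giving an oxonium-ion intermediate.
After step 2 the species present is an oxonium ion.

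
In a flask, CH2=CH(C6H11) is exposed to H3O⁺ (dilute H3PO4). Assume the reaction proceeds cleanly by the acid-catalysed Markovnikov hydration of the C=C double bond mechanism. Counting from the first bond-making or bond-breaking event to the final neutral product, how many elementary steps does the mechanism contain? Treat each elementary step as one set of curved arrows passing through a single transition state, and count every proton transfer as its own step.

Step 1: Protonation of the alkene by H3O⁺: the π bond acts as the nucleophile and picks up H⁺, giving the more stable (Markovnikov) secondary carbocation. H2O is released.
Step 2: A hydride (H with its bonding pair) migrates from the adjacent cyclohexyl carbon to the cationic centre — a 1,2-hydride shift — upgrading the secondary cation to a tertiary one.
Step 3: Nucleophilic capture of the cation by H2O produces the protonated alcohol (an oxonium ion).
Step 4: Deprotonation of the oxonium ion by a water molecule delivers the neutral alcohol and regenerates the acid catalyst.
Total: 4 elementary steps.

4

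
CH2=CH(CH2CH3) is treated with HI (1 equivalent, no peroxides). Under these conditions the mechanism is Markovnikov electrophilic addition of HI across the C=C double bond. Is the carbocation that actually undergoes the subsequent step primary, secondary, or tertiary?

secondary

Step 1: The π electrons of the C=C bond attack a proton of HI; Markovnikov addition places the new C–H on the less-substituted alkene carbon, so the positive charge ends up on the more-substituted carbon — a secondary carbocation. The H–I bond breaks heterolytically, releasing I⁻.
No single 1,2-shift to an adjacent carbon would give a more-substituted cation, so no rearrangement occurs.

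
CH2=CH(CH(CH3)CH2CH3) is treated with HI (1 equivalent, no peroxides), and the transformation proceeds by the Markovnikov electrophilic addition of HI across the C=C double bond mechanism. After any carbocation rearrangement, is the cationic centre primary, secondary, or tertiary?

Step 1: Electrophilic addition begins with the π(C=C) electrons forming a bond to the proton of HI. Following Markovnikov's rule, the resulting cation is secondary. The H–I bond breaks heterolytically, releasing I⁻.
Step 2: Carbocation rearrangement: a 1,2-hydride shift from the adjacent sec-butyl carbon converts the initially-formed secondary cation into the more stable tertiary cation.
The cation rearranges from secondary to tertiary via a 1,2-hydride shift from the adjacent sec-butyl carbon; the tertiary cation is what reacts next.

tertiary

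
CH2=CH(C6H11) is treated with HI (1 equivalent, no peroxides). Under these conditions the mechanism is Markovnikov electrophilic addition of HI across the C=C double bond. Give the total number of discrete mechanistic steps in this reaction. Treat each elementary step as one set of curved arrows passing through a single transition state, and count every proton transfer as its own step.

Step 1: Electrophilic addition begins with the π(C=C) electrons forming a bond to the proton of HI. Following Markovnikov's rule, the resulting cation is secondary. The H–I bond breaks heterolytically, releasing I⁻.
Step 2: A 1,2-hydride shift from the adjacent cyclohexyl carbon moves the positive charge from the secondary centre to an adjacent carbon, generating a more stable tertiary carbocation.
Step 3: Nucleophilic attack by I⁻ on the carbocation completes the addition, giving R–I.
Total: 3 elementary steps.

3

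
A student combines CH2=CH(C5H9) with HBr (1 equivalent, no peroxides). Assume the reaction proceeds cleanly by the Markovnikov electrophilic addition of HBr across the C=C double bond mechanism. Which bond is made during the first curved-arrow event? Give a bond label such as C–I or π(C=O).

Step 1: The π electrons of the C=C bond attack a proton of HBr; Markovnikov addition places the new C–H on the less-substituted alkene carbon, so the positive charge ends up on the more-substituted carbon — a secondary carbocation. The H–Br bond breaks heterolytically, releasing Br⁻.
The bond formed in this step is the C–H bond.

C–H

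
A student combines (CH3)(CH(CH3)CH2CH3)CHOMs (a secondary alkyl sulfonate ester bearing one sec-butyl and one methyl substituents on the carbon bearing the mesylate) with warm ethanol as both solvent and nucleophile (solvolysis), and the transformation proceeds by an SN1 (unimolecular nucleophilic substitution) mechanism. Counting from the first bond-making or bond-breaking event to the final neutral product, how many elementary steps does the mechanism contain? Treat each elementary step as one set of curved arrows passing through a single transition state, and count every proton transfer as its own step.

4

Step 1: Rate-determining heterolysis of the C–O bond gives MsO⁻ and a secondary carbocation.
Step 2: A hydride (H with its bonding pair) migrates from the adjacent sec-butyl carbon to the cationic centre — a 1,2-hydride shift — upgrading the secondary cation to a tertiary one.
Step 3: CH3CH2OH donates an oxygen lone pair into the empty p orbital of the cation, giving a protonated ether (an oxonium ion).
Step 4: Deprotonation of the oxonium oxygen by solvent ethanol yields the neutral ether.
Total: 4 elementary steps.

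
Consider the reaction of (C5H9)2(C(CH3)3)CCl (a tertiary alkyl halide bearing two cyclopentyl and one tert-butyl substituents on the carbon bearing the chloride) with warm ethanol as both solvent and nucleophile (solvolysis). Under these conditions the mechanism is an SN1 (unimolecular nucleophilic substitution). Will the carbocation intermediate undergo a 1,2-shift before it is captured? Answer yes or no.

The first-formed carbocation is tertiary.
No single 1,2-shift to an adjacent carbon would produce a more-substituted cation than the one already present, so no rearrangement occurs.

no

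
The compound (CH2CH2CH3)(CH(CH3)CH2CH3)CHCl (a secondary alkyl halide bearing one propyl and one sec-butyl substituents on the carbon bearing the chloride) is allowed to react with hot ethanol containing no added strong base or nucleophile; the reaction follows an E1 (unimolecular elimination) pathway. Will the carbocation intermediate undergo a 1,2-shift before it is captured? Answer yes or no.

yes

The first-formed carbocation is secondary.
The adjacent sec-butyl carbon already bears 2 other carbon substituents and has a hydrogen to migrate; after a 1,2-hydride shift from that carbon the positive charge sits on a tertiary centre.
Tertiary is more stable than secondary, so the shift occurs.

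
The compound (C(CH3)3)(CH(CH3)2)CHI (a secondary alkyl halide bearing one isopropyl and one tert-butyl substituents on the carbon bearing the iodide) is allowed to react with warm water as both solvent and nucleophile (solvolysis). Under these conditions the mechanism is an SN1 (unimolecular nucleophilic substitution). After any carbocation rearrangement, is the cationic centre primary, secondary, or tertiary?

tertiary

Step 1: The C–I bond breaks with both electrons going to the iodide; I⁻ leaves and a secondary carbocation remains.
Step 2: A hydride (H with its bonding pair) migrates from the adjacent isopropyl carbon to the cationic centre — a 1,2-hydride shift — upgrading the secondary cation to a tertiary one.
The cation rearranges from secondary to tertiary via a 1,2-hydride shift from the adjacent isopropyl carbon; the tertiary cation is what reacts next.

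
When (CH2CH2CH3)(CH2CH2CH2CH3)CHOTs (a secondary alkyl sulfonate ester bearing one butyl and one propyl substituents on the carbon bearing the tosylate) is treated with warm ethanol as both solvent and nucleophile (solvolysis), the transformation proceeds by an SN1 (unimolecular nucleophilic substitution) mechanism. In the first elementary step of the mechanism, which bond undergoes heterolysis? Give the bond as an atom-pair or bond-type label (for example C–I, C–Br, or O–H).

C–O

Step 1: Unassisted departure of TsO⁻ (taking the C–O bonding pair) generates a secondary carbocation.
The bond broken in this step is the C–O bond.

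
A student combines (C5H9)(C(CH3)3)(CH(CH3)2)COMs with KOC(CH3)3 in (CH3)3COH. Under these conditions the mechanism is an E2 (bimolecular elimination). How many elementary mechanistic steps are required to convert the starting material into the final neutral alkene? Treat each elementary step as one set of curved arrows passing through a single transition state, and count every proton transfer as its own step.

Step 1: The strong base (CH3)3CO⁻ removes a β-hydrogen; in the same concerted event the electrons of the breaking C–H bond form the new π(C=C) bond and the C–O σ-bond breaks, expelling MsO⁻. Anti-periplanar geometry; one transition state.
Total: 1 elementary step.

1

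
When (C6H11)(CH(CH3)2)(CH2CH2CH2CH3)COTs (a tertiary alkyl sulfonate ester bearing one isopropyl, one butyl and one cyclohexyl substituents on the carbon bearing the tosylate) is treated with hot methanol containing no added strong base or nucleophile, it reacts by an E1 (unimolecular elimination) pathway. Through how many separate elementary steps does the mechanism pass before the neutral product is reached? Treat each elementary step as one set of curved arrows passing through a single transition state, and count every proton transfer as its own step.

2

Step 1: Rate-determining heterolysis of the C–O bond gives TsO⁻ and a tertiary carbocation.
(No 1,2-shift: no single shift to an adjacent carbon would give a more stable cation.)
Step 2: A weak base (a methanol molecule from the solvent) removes a proton from a carbon adjacent to the cationic centre; the electrons of that C–H bond become the new π(C=C) bond, giving the alkene.
Total: 2 elementary steps.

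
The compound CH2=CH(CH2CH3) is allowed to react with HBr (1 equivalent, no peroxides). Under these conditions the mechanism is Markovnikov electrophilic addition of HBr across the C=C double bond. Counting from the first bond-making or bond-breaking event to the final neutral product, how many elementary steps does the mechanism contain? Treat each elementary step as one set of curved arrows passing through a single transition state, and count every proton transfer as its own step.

2

Step 1: Protonation of the alkene by HBr: the π bond acts as the nucleophile and picks up H⁺, giving the more stable (Markovnikov) secondary carbocation. The H–Br bond breaks heterolytically, releasing Br⁻.
(No 1,2-shift: no single shift to an adjacent carbon would give a more stable cation.)
Step 2: The Br⁻ anion donates a lone pair to the carbocation, forming the new C–Br σ-bond and giving the neutral alkyl halide.
Total: 2 elementary steps.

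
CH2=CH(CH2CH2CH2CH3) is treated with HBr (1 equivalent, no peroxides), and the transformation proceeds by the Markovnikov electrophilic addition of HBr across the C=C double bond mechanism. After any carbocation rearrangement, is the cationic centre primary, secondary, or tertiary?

secondary

Step 1: The π electrons of the C=C bond attack a proton of HBr; Markovnikov addition places the new C–H on the less-substituted alkene carbon, so the positive charge ends up on the more-substituted carbon — a secondary carbocation. The H–Br bond breaks heterolytically, releasing Br⁻.
No single 1,2-shift to an adjacent carbon would give a more-substituted cation, so no rearrangement occurs.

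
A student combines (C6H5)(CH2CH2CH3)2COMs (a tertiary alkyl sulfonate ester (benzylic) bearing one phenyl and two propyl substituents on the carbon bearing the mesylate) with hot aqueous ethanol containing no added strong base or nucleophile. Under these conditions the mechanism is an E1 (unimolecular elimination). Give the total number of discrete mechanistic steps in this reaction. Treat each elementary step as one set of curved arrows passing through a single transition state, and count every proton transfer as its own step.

2

Step 1: The C–O bond breaks with both electrons going to the mesylate; MsO⁻ leaves and a tertiary carbocation remains.
(No 1,2-shift: no single shift to an adjacent carbon would give a more stable cation.)
Step 2: Loss of a β-proton to a water (or ethanol) molecule of the solvent: the C–H bonding pair collapses toward the cationic carbon to form the C=C π bond, yielding the alkene.
Total: 2 elementary steps.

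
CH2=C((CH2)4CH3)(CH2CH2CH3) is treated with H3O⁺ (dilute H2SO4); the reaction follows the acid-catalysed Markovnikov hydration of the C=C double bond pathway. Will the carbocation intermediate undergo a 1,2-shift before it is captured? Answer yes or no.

The first-formed carbocation is tertiary.
No single 1,2-shift to an adjacent carbon would produce a more-substituted cation than the one already present, so no rearrangement occurs.

no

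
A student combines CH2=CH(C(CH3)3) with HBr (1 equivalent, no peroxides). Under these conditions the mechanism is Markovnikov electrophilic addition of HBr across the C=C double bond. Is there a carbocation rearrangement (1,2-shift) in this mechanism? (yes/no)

yes

The first-formed carbocation is secondary.
The adjacent tert-butyl carbon has no hydrogen but bears methyl groups; migration of one methyl with its bonding pair (a 1,2-methyl shift) places the charge on a tertiary centre.
Tertiary is more stable than secondary, so the shift occurs.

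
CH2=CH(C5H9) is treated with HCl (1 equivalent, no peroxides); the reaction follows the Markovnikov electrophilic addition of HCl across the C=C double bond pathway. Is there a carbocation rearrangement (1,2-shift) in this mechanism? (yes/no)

yes

The first-formed carbocation is secondary.
The adjacent cyclopentyl carbon already bears 2 other carbon substituents and has a hydrogen to migrate; after a 1,2-hydride shift from that carbon the positive charge sits on a tertiary centre.
Tertiary is more stable than secondary, so the shift occurs.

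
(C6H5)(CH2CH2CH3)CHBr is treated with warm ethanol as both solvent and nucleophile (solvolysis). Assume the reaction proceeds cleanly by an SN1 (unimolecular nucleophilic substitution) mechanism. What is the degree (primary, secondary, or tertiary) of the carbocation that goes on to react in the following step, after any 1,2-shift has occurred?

Step 1: Unassisted departure of Br⁻ (taking the C–Br bonding pair) generates a secondary carbocation.
No single 1,2-shift to an adjacent carbon would give a more-substituted cation, so no rearrangement occurs.

secondary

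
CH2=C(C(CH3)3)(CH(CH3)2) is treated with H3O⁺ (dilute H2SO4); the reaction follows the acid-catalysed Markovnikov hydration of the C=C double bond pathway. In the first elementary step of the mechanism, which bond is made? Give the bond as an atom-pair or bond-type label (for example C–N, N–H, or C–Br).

Step 1: Electrophilic addition begins with the π(C=C) electrons forming a bond to the proton of H3O⁺. Following Markovnikov's rule, the resulting cation is tertiary. H2O is released.
The bond formed in this step is the C–H bond.

C–H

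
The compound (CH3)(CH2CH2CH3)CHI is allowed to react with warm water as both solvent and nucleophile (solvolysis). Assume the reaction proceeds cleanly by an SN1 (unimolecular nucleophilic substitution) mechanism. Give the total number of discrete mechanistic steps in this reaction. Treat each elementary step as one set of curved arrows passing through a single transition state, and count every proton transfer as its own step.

Step 1: The C–I bond breaks with both electrons going to the iodide; I⁻ leaves and a secondary carbocation remains.
(No 1,2-shift: no single shift to an adjacent carbon would give a more stable cation.)
Step 2: A lone pair on the oxygen of H2O attacks the carbocation, forming a new C–O σ-bond and an oxonium ion.
Step 3: A second solvent molecule removes the proton on oxygen, giving the neutral alcohol product.
Total: 3 elementary steps.

3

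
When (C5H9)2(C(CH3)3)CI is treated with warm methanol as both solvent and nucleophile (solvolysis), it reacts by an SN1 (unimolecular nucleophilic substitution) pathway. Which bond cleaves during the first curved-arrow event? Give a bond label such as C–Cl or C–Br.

C–I

Step 1: The C–I bond breaks with both electrons going to the iodide; I⁻ leaves and a tertiary carbocation remains.
The bond broken in this step is the C–I bond.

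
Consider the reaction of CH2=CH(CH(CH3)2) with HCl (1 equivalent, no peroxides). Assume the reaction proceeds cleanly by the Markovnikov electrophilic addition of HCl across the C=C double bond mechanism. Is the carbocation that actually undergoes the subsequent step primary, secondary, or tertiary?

Step 1: Electrophilic addition begins with the π(C=C) electrons forming a bond to the proton of HCl. Following Markovnikov's rule, the resulting cation is secondary. The H–Cl bond breaks heterolytically, releasing Cl⁻.
Step 2: Carbocation rearrangement: a 1,2-hydride shift from the adjacent isopropyl carbon converts the initially-formed secondary cation into the more stable tertiary cation.
The cation rearranges from secondary to tertiary via a 1,2-hydride shift from the adjacent isopropyl carbon; the tertiary cation is what reacts next.

tertiary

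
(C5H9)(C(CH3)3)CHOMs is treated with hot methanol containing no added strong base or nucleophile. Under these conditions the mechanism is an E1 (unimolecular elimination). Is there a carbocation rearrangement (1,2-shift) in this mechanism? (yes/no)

The first-formed carbocation is secondary.
The adjacent cyclopentyl carbon already bears 2 other carbon substituents and has a hydrogen to migrate; after a 1,2-hydride shift from that carbon the positive charge sits on a tertiary centre.
Tertiary is more stable than secondary, so the shift occurs.

yes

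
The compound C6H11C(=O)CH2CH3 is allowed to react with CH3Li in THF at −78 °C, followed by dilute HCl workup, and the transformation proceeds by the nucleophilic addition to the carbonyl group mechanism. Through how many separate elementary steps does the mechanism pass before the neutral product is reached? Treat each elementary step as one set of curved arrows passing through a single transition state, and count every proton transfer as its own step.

2

Step 1: A lone pair / filled orbital on the carbanion-like carbon of CH3Li attacks the electrophilic carbonyl carbon; the π(C=O) electrons shift onto oxygen, producing a tetrahedral alkoxide intermediate.
Step 2: The alkoxide picks up a proton during dilute HCl workup to yield an alcohol.
Total: 2 elementary steps.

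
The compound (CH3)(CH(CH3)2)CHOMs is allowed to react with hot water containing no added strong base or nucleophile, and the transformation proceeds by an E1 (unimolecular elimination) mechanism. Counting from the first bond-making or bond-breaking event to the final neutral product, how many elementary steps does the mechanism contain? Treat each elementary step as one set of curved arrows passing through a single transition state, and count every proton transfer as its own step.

3

Step 1: Ionisation: the C–O σ-bond cleaves heterolytically; both bonding electrons depart with MsO⁻, leaving a secondary carbocation at the α-carbon.
Step 2: A hydride (H with its bonding pair) migrates from the adjacent isopropyl carbon to the cationic centre — a 1,2-hydride shift — upgrading the secondary cation to a tertiary one.
Step 3: A water molecule (solvent) deprotonates a β-carbon; as the C–H bond breaks, those electrons form the new alkene π bond.
Total: 3 elementary steps.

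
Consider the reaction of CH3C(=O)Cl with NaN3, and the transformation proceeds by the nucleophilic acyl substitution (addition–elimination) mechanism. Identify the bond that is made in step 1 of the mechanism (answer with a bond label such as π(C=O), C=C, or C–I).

C–N

Step 1: N3⁻ adds to the carbonyl carbon; the C=O π electrons shift onto oxygen and a tetrahedral alkoxide intermediate forms.
The bond formed in this step is the C–N bond.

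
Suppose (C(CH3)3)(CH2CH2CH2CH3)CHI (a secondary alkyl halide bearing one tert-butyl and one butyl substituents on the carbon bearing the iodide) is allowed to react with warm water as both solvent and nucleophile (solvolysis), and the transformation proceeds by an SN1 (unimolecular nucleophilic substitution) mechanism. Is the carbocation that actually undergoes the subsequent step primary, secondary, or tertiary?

Step 1: Unassisted departure of I⁻ (taking the C–I bonding pair) generates a secondary carbocation.
Step 2: A methyl group with its bonding pair migrates from the adjacent tert-butyl carbon to the cationic centre — a 1,2-methyl shift — upgrading the secondary cation to a tertiary one.
The cation rearranges from secondary to tertiary via a 1,2-methyl shift from the adjacent tert-butyl carbon; the tertiary cation is what reacts next.

tertiary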